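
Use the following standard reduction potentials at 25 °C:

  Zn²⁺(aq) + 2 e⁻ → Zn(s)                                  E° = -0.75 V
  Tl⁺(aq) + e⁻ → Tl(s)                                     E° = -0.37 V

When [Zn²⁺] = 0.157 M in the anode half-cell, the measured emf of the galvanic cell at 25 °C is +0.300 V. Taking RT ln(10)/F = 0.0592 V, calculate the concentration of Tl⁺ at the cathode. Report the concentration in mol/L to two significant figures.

Tl⁺/Tl is the cathode, Zn²⁺/Zn the anode: E°cell = +0.38 V, n = 2.
Overall reaction: 2 Tl⁺(aq) + Zn(s) → 2 Tl(s) + Zn²⁺(aq); Q = [Zn²⁺]^1/[Tl⁺]^2.
From E = E° − (0.0592/n) log Q: log Q = (E° − E)·n/0.0592 = (+0.38 − (+0.300))·2/0.0592 = 2.7027.
So 2·log[Tl⁺] = 1·log(0.157) − log Q = -0.8041 − (2.7027) = -3.5068; log[Tl⁺] = -3.5068 / 2 = -1.7534; [Tl⁺] = 10^(-1.7534) ≈ 0.018 M.

0.018 M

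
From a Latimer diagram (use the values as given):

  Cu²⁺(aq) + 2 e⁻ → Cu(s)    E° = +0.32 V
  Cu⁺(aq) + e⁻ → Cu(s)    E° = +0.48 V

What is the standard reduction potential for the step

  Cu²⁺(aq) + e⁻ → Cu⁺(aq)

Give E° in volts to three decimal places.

Sequential free energies add, so n₃E°₃ = n₁E°₁ + n₂E°₂.
With n₃ = 2, and the known step contributing 1×(+0.48) V, the unknown satisfies 1·E° = 2×(+0.32) − 1×(+0.48) = +0.160.
E° = +0.160 / 1 = +0.160 V.

+0.160 V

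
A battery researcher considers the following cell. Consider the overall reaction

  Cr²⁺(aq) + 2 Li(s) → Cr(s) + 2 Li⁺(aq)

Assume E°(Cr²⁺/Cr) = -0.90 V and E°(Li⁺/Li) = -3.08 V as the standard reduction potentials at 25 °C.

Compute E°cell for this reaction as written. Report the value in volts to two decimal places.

+2.18 V

The Cr²⁺/Cr couple has the higher reduction potential, so it is the cathode; Li⁺/Li is oxidised at the anode.
E°cell = E°(cathode) − E°(anode) = (-0.90) − (-3.08) = +2.18 V.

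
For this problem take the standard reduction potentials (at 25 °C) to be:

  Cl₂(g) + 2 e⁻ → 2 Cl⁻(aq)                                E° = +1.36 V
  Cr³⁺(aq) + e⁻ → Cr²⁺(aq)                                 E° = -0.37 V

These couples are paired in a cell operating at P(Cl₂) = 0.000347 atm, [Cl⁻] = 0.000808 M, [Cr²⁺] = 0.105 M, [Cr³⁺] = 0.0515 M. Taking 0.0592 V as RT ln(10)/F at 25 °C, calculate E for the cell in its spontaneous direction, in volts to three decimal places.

+1.829 V

Cl₂/Cl⁻ is the cathode (higher E°), Cr³⁺/Cr²⁺ the anode: E°cell = +1.36 − (-0.37) = +1.73 V, n = 2.
Overall: Cl₂(g) + 2 Cr²⁺(aq) → 2 Cl⁻(aq) + 2 Cr³⁺(aq)
Q = [Cl⁻]^2·[Cr³⁺]^2 / (P(Cl₂)·[Cr²⁺]^2); log Q = -3.344.
E = E° − (0.0592/n) log Q = +1.73 − (0.0592/2)(-3.344) = +1.829 V.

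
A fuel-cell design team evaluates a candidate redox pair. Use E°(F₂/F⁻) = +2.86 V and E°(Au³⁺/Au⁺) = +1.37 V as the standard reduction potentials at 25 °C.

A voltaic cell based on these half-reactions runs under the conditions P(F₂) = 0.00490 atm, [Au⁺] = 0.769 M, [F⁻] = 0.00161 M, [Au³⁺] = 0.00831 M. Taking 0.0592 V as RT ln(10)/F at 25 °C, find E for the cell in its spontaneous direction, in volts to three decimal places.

F₂/F⁻ is the cathode (higher E°), Au³⁺/Au⁺ the anode: E°cell = +2.86 − (+1.37) = +1.49 V, n = 2.
Overall: F₂(g) + Au⁺(aq) → 2 F⁻(aq) + Au³⁺(aq)
Q = [F⁻]^2·[Au³⁺] / (P(F₂)·[Au⁺]); log Q = -5.243.
E = E° − (0.0592/n) log Q = +1.49 − (0.0592/2)(-5.243) = +1.645 V.

+1.645 V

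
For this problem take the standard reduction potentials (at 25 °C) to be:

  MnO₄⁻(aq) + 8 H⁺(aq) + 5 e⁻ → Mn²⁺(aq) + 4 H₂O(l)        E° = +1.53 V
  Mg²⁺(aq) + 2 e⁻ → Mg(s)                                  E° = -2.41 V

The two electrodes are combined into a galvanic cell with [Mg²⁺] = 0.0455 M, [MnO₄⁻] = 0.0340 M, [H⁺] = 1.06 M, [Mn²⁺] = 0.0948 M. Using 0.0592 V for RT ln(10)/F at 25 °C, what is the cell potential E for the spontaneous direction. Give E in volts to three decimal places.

+3.977 V

MnO₄⁻/Mn²⁺ is the cathode (higher E°), Mg²⁺/Mg the anode: E°cell = +1.53 − (-2.41) = +3.94 V, n = 10.
Overall: 2 MnO₄⁻(aq) + 16 H⁺(aq) + 5 Mg(s) → 2 Mn²⁺(aq) + 8 H₂O(l) + 5 Mg²⁺(aq)
Q = [Mn²⁺]^2·[Mg²⁺]^5 / ([MnO₄⁻]^2·[H⁺]^16); log Q = -6.224.
E = E° − (0.0592/n) log Q = +3.94 − (0.0592/10)(-6.224) = +3.977 V.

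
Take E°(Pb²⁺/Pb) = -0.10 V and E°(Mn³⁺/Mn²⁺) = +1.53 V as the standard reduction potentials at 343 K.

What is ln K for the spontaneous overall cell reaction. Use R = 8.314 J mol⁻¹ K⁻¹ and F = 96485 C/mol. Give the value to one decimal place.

110.3

Cathode: Mn³⁺/Mn²⁺; anode: Pb²⁺/Pb. E°cell = (+1.53) − (-0.10) = +1.63 V, with n = 2.
ΔG° = −nFE° = −RT ln K, so ln K = nFE°/(RT) = (2)(96485)(+1.63) / ((8.314)(343)) = 110.299.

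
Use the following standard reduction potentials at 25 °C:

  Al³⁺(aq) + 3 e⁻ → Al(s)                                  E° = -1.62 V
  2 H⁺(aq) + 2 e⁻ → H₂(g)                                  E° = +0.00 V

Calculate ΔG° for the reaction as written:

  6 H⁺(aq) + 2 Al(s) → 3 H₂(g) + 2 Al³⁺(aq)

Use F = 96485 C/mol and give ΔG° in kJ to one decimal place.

-937.8 kJ

As written, H⁺/H₂ is reduced (cathode) and Al³⁺/Al is oxidised (anode), so E°cell = (+0.00) − (-1.62) = +1.62 V.
Balancing electrons gives n = 6.
ΔG° = −nFE° = −(6)(96485)(+1.62) = -937,834 J = -937.8 kJ.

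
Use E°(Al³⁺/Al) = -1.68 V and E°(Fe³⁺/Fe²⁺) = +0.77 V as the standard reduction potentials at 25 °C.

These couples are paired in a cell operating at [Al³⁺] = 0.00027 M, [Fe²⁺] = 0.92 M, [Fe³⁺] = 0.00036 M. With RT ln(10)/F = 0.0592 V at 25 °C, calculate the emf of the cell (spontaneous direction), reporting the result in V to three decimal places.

+2.319 V

Fe³⁺/Fe²⁺ is the cathode (higher E°), Al³⁺/Al the anode: E°cell = +0.77 − (-1.68) = +2.45 V, n = 3.
Overall: 3 Fe³⁺(aq) + Al(s) → 3 Fe²⁺(aq) + Al³⁺(aq)
Q = [Fe²⁺]^3·[Al³⁺] / ([Fe³⁺]^3); log Q = 6.654.
E = E° − (0.0592/n) log Q = +2.45 − (0.0592/3)(6.654) = +2.319 V.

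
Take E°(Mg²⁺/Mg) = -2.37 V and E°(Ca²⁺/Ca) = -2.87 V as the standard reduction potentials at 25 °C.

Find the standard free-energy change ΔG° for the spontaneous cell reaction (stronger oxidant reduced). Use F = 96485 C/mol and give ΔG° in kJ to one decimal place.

-96.5 kJ

Mg²⁺/Mg (E° = -2.37 V) is the cathode; Ca²⁺/Ca (E° = -2.87 V) is the anode, so E°cell = +0.50 V.
Balancing electrons gives n = 2 (lcm of 2 and 2).
ΔG° = −nFE° = −(2)(96485)(+0.50) = -96,485 J = -96.5 kJ.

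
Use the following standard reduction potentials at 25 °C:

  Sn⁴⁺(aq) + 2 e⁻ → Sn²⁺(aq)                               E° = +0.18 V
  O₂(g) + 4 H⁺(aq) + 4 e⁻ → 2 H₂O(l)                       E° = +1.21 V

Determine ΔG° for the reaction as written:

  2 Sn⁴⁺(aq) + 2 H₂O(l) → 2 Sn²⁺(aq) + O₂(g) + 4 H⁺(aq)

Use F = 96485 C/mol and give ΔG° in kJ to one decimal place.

+397.5 kJ

As written, Sn⁴⁺/Sn²⁺ is reduced (cathode) and O₂/H₂O is oxidised (anode), so E°cell = (+0.18) − (+1.21) = -1.03 V.
Balancing electrons gives n = 4.
ΔG° = −nFE° = −(4)(96485)(-1.03) = 397,518 J = +397.5 kJ.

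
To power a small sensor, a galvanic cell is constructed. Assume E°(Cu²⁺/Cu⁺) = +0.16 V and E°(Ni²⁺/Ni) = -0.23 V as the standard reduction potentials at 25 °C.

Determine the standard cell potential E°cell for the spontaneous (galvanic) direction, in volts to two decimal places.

The Cu²⁺/Cu⁺ couple has the higher reduction potential, so it is the cathode; Ni²⁺/Ni is oxidised at the anode.
E°cell = E°(cathode) − E°(anode) = (+0.16) − (-0.23) = +0.39 V.
Since E°cell > 0, the reaction is spontaneous under standard conditions.

+0.39 V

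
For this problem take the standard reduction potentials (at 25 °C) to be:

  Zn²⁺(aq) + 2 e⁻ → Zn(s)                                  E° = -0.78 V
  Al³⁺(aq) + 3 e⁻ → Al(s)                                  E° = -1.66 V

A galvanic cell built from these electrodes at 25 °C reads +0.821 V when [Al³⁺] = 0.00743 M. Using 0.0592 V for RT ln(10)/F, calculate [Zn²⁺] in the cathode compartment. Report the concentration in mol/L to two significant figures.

0.00039 M

Zn²⁺/Zn is the cathode, Al³⁺/Al the anode: E°cell = +0.88 V, n = 6.
Overall reaction: 3 Zn²⁺(aq) + 2 Al(s) → 3 Zn(s) + 2 Al³⁺(aq); Q = [Al³⁺]^2/[Zn²⁺]^3.
From E = E° − (0.0592/n) log Q: log Q = (E° − E)·n/0.0592 = (+0.88 − (+0.821))·6/0.0592 = 5.9797.
So 3·log[Zn²⁺] = 2·log(0.00743) − log Q = -4.2580 − (5.9797) = -10.2377; log[Zn²⁺] = -10.2377 / 3 = -3.4126; [Zn²⁺] = 10^(-3.4126) ≈ 0.00039 M.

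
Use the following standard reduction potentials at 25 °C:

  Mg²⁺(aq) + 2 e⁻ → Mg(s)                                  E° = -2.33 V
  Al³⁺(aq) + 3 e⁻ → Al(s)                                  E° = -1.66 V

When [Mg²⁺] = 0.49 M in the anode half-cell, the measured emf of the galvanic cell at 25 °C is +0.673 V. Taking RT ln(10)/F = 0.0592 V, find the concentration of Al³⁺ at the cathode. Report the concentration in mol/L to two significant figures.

Al³⁺/Al is the cathode, Mg²⁺/Mg the anode: E°cell = +0.67 V, n = 6.
Overall reaction: 2 Al³⁺(aq) + 3 Mg(s) → 2 Al(s) + 3 Mg²⁺(aq); Q = [Mg²⁺]^3/[Al³⁺]^2.
From E = E° − (0.0592/n) log Q: log Q = (E° − E)·n/0.0592 = (+0.67 − (+0.673))·6/0.0592 = -0.3041.
So 2·log[Al³⁺] = 3·log(0.49) − log Q = -0.9294 − (-0.3041) = -0.6253; log[Al³⁺] = -0.6253 / 2 = -0.3126; [Al³⁺] = 10^(-0.3126) ≈ 0.49 M.

0.49 M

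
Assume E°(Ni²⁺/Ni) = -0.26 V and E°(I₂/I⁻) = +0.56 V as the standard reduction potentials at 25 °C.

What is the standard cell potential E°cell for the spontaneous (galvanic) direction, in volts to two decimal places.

The I₂/I⁻ couple has the higher reduction potential, so it is the cathode; Ni²⁺/Ni is oxidised at the anode.
E°cell = E°(cathode) − E°(anode) = (+0.56) − (-0.26) = +0.82 V.
Since E°cell > 0, the reaction is spontaneous under standard conditions.

+0.82 V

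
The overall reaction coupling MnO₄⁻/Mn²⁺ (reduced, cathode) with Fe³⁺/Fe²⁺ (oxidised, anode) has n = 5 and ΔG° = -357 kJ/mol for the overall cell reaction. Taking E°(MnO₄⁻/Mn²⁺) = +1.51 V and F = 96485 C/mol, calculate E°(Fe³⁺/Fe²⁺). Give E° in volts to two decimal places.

E°cell = −ΔG°/(nF) = −(-357×10³)/((5)(96485)) = +0.740 V.
Since MnO₄⁻/Mn²⁺ is the cathode and Fe³⁺/Fe²⁺ the anode, E°cell = E°(MnO₄⁻/Mn²⁺) − E°(Fe³⁺/Fe²⁺).
So E°(Fe³⁺/Fe²⁺) = E°(MnO₄⁻/Mn²⁺) − E°cell = (+1.51) − (+0.740) = +0.77 V.

+0.77 V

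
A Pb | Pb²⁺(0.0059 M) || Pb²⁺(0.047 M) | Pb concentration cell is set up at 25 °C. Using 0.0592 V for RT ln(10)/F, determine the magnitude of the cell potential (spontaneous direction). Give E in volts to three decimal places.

+0.027 V

For a concentration cell E°cell = 0. The 0.047 M side is the cathode (reduction is favoured where [Pb²⁺] is higher).
With n = 2, E = −(0.0592/2) log([Pb²⁺]ₐₙ/[Pb²⁺]꜀ₐₜ) = −(0.0592/2) log(0.0059/0.047) = −(0.0592/2)(-0.901) = +0.027 V.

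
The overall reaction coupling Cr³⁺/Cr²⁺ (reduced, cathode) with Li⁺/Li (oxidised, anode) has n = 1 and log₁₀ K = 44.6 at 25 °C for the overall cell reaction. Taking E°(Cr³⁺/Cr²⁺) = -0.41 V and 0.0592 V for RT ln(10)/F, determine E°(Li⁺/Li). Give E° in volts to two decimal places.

-3.05 V

E°cell = (0.0592/n)·log K = (0.0592/1)(44.6) = +2.640 V.
Since Cr³⁺/Cr²⁺ is the cathode and Li⁺/Li the anode, E°cell = E°(Cr³⁺/Cr²⁺) − E°(Li⁺/Li).
So E°(Li⁺/Li) = E°(Cr³⁺/Cr²⁺) − E°cell = (-0.41) − (+2.640) = -3.05 V.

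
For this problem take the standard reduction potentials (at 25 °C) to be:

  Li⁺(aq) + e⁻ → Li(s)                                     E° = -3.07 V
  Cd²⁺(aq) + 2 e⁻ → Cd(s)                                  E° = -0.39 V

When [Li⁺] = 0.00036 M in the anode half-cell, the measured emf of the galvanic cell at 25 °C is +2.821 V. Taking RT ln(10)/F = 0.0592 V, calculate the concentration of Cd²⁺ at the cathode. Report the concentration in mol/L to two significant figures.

0.0075 M

Cd²⁺/Cd is the cathode, Li⁺/Li the anode: E°cell = +2.68 V, n = 2.
Overall reaction: Cd²⁺(aq) + 2 Li(s) → Cd(s) + 2 Li⁺(aq); Q = [Li⁺]^2/[Cd²⁺]^1.
From E = E° − (0.0592/n) log Q: log Q = (E° − E)·n/0.0592 = (+2.68 − (+2.821))·2/0.0592 = -4.7635.
So 1·log[Cd²⁺] = 2·log(0.00036) − log Q = -6.8874 − (-4.7635) = -2.1239; [Cd²⁺] = 10^(-2.1239) ≈ 0.0075 M.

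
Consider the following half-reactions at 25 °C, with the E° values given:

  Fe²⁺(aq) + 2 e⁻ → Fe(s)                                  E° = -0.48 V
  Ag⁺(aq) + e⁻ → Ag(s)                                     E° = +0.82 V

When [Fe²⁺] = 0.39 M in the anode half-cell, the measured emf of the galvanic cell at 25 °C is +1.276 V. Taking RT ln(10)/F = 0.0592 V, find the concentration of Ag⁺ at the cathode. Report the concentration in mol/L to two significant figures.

Ag⁺/Ag is the cathode, Fe²⁺/Fe the anode: E°cell = +1.30 V, n = 2.
Overall reaction: 2 Ag⁺(aq) + Fe(s) → 2 Ag(s) + Fe²⁺(aq); Q = [Fe²⁺]^1/[Ag⁺]^2.
From E = E° − (0.0592/n) log Q: log Q = (E° − E)·n/0.0592 = (+1.30 − (+1.276))·2/0.0592 = 0.8108.
So 2·log[Ag⁺] = 1·log(0.39) − log Q = -0.4089 − (0.8108) = -1.2197; log[Ag⁺] = -1.2197 / 2 = -0.6099; [Ag⁺] = 10^(-0.6099) ≈ 0.25 M.

0.25 M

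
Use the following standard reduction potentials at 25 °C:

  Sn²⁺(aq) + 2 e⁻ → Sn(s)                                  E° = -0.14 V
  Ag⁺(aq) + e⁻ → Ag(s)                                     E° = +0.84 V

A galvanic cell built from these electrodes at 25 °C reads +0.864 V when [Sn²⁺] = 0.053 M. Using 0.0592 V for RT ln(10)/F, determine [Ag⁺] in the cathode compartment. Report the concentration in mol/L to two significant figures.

Ag⁺/Ag is the cathode, Sn²⁺/Sn the anode: E°cell = +0.98 V, n = 2.
Overall reaction: 2 Ag⁺(aq) + Sn(s) → 2 Ag(s) + Sn²⁺(aq); Q = [Sn²⁺]^1/[Ag⁺]^2.
From E = E° − (0.0592/n) log Q: log Q = (E° − E)·n/0.0592 = (+0.98 − (+0.864))·2/0.0592 = 3.9189.
So 2·log[Ag⁺] = 1·log(0.053) − log Q = -1.2757 − (3.9189) = -5.1946; log[Ag⁺] = -5.1946 / 2 = -2.5973; [Ag⁺] = 10^(-2.5973) ≈ 0.0025 M.

0.0025 M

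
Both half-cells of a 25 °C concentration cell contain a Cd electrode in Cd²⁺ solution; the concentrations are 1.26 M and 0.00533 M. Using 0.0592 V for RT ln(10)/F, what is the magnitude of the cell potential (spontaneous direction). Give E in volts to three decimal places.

For a concentration cell E°cell = 0. The 1.26 M side is the cathode (reduction is favoured where [Cd²⁺] is higher).
With n = 2, E = −(0.0592/2) log([Cd²⁺]ₐₙ/[Cd²⁺]꜀ₐₜ) = −(0.0592/2) log(0.00533/1.26) = −(0.0592/2)(-2.374) = +0.070 V.

+0.070 V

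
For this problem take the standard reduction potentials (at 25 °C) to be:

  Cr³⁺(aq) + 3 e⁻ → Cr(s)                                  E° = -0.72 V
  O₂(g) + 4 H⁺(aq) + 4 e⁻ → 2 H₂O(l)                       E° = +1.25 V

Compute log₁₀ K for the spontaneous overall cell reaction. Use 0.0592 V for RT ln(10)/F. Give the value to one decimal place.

Cathode: O₂/H₂O; anode: Cr³⁺/Cr. E°cell = +1.97 V, n = 12.
log K = nE°cell / 0.0592 = (12)(+1.97) / 0.0592 = 399.3.

399.3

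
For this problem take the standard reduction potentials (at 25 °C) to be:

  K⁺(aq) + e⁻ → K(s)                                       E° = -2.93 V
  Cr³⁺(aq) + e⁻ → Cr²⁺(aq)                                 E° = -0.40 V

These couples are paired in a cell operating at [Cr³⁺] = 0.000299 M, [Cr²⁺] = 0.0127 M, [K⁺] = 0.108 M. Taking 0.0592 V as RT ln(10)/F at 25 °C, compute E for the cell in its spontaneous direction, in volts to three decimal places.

+2.491 V

Cr³⁺/Cr²⁺ is the cathode (higher E°), K⁺/K the anode: E°cell = -0.40 − (-2.93) = +2.53 V, n = 1.
Overall: Cr³⁺(aq) + K(s) → Cr²⁺(aq) + K⁺(aq)
Q = [Cr²⁺]·[K⁺] / ([Cr³⁺]); log Q = 0.662.
E = E° − (0.0592/n) log Q = +2.53 − (0.0592/1)(0.662) = +2.491 V.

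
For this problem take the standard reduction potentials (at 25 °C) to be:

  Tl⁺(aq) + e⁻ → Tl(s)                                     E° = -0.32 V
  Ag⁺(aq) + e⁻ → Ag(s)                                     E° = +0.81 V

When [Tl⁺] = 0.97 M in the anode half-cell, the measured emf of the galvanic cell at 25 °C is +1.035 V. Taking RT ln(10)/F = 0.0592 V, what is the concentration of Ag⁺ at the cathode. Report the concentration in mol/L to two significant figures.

0.024 M

Ag⁺/Ag is the cathode, Tl⁺/Tl the anode: E°cell = +1.13 V, n = 1.
Overall reaction: Ag⁺(aq) + Tl(s) → Ag(s) + Tl⁺(aq); Q = [Tl⁺]^1/[Ag⁺]^1.
From E = E° − (0.0592/n) log Q: log Q = (E° − E)·n/0.0592 = (+1.13 − (+1.035))·1/0.0592 = 1.6047.
So 1·log[Ag⁺] = 1·log(0.97) − log Q = -0.0132 − (1.6047) = -1.6179; [Ag⁺] = 10^(-1.6179) ≈ 0.024 M.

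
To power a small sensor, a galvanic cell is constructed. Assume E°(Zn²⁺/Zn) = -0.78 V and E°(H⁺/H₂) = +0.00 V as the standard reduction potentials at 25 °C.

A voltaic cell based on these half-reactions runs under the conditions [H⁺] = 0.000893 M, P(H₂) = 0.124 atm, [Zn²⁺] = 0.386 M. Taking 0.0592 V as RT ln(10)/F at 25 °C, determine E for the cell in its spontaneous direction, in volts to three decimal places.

H⁺/H₂ is the cathode (higher E°), Zn²⁺/Zn the anode: E°cell = +0.00 − (-0.78) = +0.78 V, n = 2.
Overall: 2 H⁺(aq) + Zn(s) → H₂(g) + Zn²⁺(aq)
Q = P(H₂)·[Zn²⁺] / ([H⁺]^2); log Q = 4.778.
E = E° − (0.0592/n) log Q = +0.78 − (0.0592/2)(4.778) = +0.639 V.

+0.639 V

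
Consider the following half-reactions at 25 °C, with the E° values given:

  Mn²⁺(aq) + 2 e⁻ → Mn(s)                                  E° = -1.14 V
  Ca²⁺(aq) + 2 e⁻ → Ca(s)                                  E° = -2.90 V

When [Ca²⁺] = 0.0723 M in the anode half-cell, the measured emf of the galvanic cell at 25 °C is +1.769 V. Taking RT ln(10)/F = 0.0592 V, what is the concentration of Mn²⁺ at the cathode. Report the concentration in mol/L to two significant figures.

Mn²⁺/Mn is the cathode, Ca²⁺/Ca the anode: E°cell = +1.76 V, n = 2.
Overall reaction: Mn²⁺(aq) + Ca(s) → Mn(s) + Ca²⁺(aq); Q = [Ca²⁺]^1/[Mn²⁺]^1.
From E = E° − (0.0592/n) log Q: log Q = (E° − E)·n/0.0592 = (+1.76 − (+1.769))·2/0.0592 = -0.3041.
So 1·log[Mn²⁺] = 1·log(0.0723) − log Q = -1.1409 − (-0.3041) = -0.8368; [Mn²⁺] = 10^(-0.8368) ≈ 0.15 M.

0.15 M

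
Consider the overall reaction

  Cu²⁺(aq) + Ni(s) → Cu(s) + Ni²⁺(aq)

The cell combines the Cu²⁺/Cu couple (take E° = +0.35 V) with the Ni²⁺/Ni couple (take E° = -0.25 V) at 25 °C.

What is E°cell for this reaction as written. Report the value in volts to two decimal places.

+0.60 V

The Cu²⁺/Cu couple has the higher reduction potential, so it is the cathode; Ni²⁺/Ni is oxidised at the anode.
E°cell = E°(cathode) − E°(anode) = (+0.35) − (-0.25) = +0.60 V.
Since E°cell > 0, the reaction is spontaneous under standard conditions.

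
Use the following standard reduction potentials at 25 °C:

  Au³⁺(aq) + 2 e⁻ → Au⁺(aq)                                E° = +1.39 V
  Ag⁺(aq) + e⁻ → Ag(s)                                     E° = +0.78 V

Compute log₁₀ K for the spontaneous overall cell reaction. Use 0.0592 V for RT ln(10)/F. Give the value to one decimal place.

Cathode: Au³⁺/Au⁺; anode: Ag⁺/Ag. E°cell = +0.61 V, n = 2.
log K = nE°cell / 0.0592 = (2)(+0.61) / 0.0592 = 20.6.

20.6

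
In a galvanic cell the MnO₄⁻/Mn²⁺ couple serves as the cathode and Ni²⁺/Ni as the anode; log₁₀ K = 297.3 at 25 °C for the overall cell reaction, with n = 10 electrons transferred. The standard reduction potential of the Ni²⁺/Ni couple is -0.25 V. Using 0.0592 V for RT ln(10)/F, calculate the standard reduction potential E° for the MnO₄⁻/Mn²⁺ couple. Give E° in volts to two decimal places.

+1.51 V

E°cell = (0.0592/n)·log K = (0.0592/10)(297.3) = +1.760 V.
Since MnO₄⁻/Mn²⁺ is the cathode and Ni²⁺/Ni the anode, E°cell = E°(MnO₄⁻/Mn²⁺) − E°(Ni²⁺/Ni).
So E°(MnO₄⁻/Mn²⁺) = E°cell + E°(Ni²⁺/Ni) = +1.760 + (-0.25) = +1.51 V.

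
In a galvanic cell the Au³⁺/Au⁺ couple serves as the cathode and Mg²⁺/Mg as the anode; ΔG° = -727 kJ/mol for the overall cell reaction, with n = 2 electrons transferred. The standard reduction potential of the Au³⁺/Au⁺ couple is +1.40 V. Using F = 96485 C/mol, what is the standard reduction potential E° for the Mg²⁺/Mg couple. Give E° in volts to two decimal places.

E°cell = −ΔG°/(nF) = −(-727×10³)/((2)(96485)) = +3.767 V.
Since Au³⁺/Au⁺ is the cathode and Mg²⁺/Mg the anode, E°cell = E°(Au³⁺/Au⁺) − E°(Mg²⁺/Mg).
So E°(Mg²⁺/Mg) = E°(Au³⁺/Au⁺) − E°cell = (+1.40) − (+3.767) = -2.37 V.

-2.37 V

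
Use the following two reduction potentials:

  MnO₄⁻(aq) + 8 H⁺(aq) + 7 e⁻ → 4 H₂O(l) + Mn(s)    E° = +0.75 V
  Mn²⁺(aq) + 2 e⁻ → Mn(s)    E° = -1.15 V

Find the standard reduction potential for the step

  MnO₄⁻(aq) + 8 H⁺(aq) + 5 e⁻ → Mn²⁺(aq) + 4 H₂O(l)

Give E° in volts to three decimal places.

+1.510 V

Sequential free energies add, so n₃E°₃ = n₁E°₁ + n₂E°₂.
With n₃ = 7, and the known step contributing 2×(-1.15) V, the unknown satisfies 5·E° = 7×(+0.75) − 2×(-1.15) = +7.550.
E° = +7.550 / 5 = +1.510 V.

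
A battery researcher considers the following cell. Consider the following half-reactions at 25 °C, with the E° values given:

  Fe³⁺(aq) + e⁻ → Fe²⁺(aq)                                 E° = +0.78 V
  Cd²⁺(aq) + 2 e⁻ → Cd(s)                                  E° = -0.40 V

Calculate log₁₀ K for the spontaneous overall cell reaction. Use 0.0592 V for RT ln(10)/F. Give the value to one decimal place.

39.9

Cathode: Fe³⁺/Fe²⁺; anode: Cd²⁺/Cd. E°cell = +1.18 V, n = 2.
log K = nE°cell / 0.0592 = (2)(+1.18) / 0.0592 = 39.9.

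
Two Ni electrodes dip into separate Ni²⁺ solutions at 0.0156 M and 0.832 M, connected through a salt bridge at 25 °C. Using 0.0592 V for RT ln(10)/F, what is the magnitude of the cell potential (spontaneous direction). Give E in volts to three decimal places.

+0.051 V

For a concentration cell E°cell = 0. The 0.832 M side is the cathode (reduction is favoured where [Ni²⁺] is higher).
With n = 2, E = −(0.0592/2) log([Ni²⁺]ₐₙ/[Ni²⁺]꜀ₐₜ) = −(0.0592/2) log(0.0156/0.832) = −(0.0592/2)(-1.727) = +0.051 V.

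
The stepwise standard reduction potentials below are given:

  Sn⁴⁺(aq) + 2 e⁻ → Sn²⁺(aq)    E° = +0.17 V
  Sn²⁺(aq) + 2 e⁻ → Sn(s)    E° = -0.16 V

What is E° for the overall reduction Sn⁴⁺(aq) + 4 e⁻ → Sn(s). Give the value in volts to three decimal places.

+0.005 V

Since ΔG° = −nFE° is additive over sequential reductions, n₃E°₃ = n₁E°₁ + n₂E°₂.
E°₃ = (2×+0.17 + 2×-0.16) / 4 = (+0.020) / 4 = +0.005 V.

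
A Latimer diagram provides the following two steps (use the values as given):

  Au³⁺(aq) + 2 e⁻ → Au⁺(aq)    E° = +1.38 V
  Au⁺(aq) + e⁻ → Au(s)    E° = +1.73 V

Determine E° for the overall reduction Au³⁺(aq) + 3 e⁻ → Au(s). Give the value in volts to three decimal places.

+1.497 V

Standard free energies of sequential steps add: ΔG°₃ = ΔG°₁ + ΔG°₂, so n₃E°₃ = n₁E°₁ + n₂E°₂.
E°₃ = (2×+1.38 + 1×+1.73) / 3 = (+4.490) / 3 = +1.497 V.
Simply averaging or adding the two E° values would be wrong; the electron-weighted sum is required.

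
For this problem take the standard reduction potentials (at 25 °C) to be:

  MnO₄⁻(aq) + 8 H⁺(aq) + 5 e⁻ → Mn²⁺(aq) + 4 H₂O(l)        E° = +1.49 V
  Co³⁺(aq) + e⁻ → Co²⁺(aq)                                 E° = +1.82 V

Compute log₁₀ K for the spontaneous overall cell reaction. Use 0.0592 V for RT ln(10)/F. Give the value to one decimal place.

Cathode: Co³⁺/Co²⁺; anode: MnO₄⁻/Mn²⁺. E°cell = +0.33 V, n = 5.
log K = nE°cell / 0.0592 = (5)(+0.33) / 0.0592 = 27.9.

27.9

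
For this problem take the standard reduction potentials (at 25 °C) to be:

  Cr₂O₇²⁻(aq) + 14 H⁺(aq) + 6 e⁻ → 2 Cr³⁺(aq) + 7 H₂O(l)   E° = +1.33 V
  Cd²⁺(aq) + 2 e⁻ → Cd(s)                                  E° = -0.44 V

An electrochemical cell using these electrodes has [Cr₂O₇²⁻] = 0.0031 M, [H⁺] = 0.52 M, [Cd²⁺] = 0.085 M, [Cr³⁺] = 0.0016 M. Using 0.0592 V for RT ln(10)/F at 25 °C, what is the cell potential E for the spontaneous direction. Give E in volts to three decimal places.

Cr₂O₇²⁻/Cr³⁺ is the cathode (higher E°), Cd²⁺/Cd the anode: E°cell = +1.33 − (-0.44) = +1.77 V, n = 6.
Overall: Cr₂O₇²⁻(aq) + 14 H⁺(aq) + 3 Cd(s) → 2 Cr³⁺(aq) + 7 H₂O(l) + 3 Cd²⁺(aq)
Q = [Cr³⁺]^2·[Cd²⁺]^3 / ([Cr₂O₇²⁻]·[H⁺]^14); log Q = -2.319.
E = E° − (0.0592/n) log Q = +1.77 − (0.0592/6)(-2.319) = +1.793 V.

+1.793 V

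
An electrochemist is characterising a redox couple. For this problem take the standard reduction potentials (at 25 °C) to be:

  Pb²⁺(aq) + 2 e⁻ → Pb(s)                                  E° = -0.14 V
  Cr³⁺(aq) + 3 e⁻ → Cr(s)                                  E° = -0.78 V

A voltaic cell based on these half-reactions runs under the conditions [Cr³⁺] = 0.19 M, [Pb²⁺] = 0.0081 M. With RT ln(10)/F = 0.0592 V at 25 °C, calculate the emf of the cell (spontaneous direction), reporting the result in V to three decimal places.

Pb²⁺/Pb is the cathode (higher E°), Cr³⁺/Cr the anode: E°cell = -0.14 − (-0.78) = +0.64 V, n = 6.
Overall: 3 Pb²⁺(aq) + 2 Cr(s) → 3 Pb(s) + 2 Cr³⁺(aq)
Q = [Cr³⁺]^2 / ([Pb²⁺]^3); log Q = 4.832.
E = E° − (0.0592/n) log Q = +0.64 − (0.0592/6)(4.832) = +0.592 V.

+0.592 V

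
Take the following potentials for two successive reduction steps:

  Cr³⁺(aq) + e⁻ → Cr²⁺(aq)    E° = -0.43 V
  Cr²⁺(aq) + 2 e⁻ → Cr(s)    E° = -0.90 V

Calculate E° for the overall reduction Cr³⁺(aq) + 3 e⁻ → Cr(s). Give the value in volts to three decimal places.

-0.743 V

Adding the free-energy changes (−nFE°) of the two steps gives −n₃FE°₃ = −n₁FE°₁ − n₂FE°₂.
E°₃ = (1×-0.43 + 2×-0.90) / 3 = (-2.230) / 3 = -0.743 V.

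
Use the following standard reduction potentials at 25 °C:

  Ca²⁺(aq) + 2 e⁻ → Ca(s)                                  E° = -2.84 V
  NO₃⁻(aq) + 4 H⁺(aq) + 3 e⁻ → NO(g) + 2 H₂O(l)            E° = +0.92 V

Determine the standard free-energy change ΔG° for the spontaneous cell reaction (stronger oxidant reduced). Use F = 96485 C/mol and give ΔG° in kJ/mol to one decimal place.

-2176.7 kJ/mol

NO₃⁻/NO (E° = +0.92 V) is the cathode; Ca²⁺/Ca (E° = -2.84 V) is the anode, so E°cell = +3.76 V.
Balancing electrons gives n = 6 (lcm of 3 and 2).
ΔG° = −nFE° = −(6)(96485)(+3.76) = -2,176,702 J = -2176.7 kJ/mol.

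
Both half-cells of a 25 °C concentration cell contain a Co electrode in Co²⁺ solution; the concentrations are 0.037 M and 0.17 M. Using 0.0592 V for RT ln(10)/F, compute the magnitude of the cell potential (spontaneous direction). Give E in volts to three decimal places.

For a concentration cell E°cell = 0. The 0.17 M side is the cathode (reduction is favoured where [Co²⁺] is higher).
With n = 2, E = −(0.0592/2) log([Co²⁺]ₐₙ/[Co²⁺]꜀ₐₜ) = −(0.0592/2) log(0.037/0.17) = −(0.0592/2)(-0.662) = +0.020 V.

+0.020 V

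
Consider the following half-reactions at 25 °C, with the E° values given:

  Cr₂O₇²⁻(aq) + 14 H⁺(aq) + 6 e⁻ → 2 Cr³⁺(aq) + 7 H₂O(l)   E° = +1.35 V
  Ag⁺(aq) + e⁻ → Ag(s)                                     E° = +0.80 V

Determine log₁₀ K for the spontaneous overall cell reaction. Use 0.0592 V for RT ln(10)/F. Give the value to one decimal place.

Cathode: Cr₂O₇²⁻/Cr³⁺; anode: Ag⁺/Ag. E°cell = +0.55 V, n = 6.
log K = nE°cell / 0.0592 = (6)(+0.55) / 0.0592 = 55.7.

55.7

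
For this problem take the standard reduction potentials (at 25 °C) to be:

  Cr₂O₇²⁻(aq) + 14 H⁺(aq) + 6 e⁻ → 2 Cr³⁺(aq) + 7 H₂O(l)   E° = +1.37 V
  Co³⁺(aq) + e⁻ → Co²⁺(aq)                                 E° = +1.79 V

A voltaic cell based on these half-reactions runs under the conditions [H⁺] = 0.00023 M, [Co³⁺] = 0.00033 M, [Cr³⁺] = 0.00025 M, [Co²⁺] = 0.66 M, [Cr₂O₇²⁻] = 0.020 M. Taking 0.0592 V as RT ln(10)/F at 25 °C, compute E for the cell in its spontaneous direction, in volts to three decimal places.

+0.673 V

Co³⁺/Co²⁺ is the cathode (higher E°), Cr₂O₇²⁻/Cr³⁺ the anode: E°cell = +1.79 − (+1.37) = +0.42 V, n = 6.
Overall: 6 Co³⁺(aq) + 2 Cr³⁺(aq) + 7 H₂O(l) → 6 Co²⁺(aq) + Cr₂O₇²⁻(aq) + 14 H⁺(aq)
Q = [Co²⁺]^6·[Cr₂O₇²⁻]·[H⁺]^14 / ([Co³⁺]^6·[Cr³⁺]^2); log Q = -25.624.
E = E° − (0.0592/n) log Q = +0.42 − (0.0592/6)(-25.624) = +0.673 V.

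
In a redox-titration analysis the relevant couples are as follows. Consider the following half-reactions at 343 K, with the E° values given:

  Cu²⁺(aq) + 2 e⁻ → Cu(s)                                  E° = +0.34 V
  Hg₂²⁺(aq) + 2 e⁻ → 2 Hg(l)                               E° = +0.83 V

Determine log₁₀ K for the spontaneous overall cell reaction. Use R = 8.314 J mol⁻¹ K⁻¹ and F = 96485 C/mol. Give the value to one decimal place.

Cathode: Hg₂²⁺/Hg; anode: Cu²⁺/Cu. E°cell = (+0.83) − (+0.34) = +0.49 V, with n = 2.
ΔG° = −nFE° = −RT ln K, so ln K = nFE°/(RT) = (2)(96485)(+0.49) / ((8.314)(343)) = 33.157.
log₁₀ K = 33.157 / ln 10 = 14.4.

14.4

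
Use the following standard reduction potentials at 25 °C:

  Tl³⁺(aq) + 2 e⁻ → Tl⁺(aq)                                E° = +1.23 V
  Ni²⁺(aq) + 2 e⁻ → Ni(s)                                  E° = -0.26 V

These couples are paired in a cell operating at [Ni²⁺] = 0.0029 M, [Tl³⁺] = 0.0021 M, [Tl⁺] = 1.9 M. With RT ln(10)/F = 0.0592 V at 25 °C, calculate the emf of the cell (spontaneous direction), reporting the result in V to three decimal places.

Tl³⁺/Tl⁺ is the cathode (higher E°), Ni²⁺/Ni the anode: E°cell = +1.23 − (-0.26) = +1.49 V, n = 2.
Overall: Tl³⁺(aq) + Ni(s) → Tl⁺(aq) + Ni²⁺(aq)
Q = [Tl⁺]·[Ni²⁺] / ([Tl³⁺]); log Q = 0.419.
E = E° − (0.0592/n) log Q = +1.49 − (0.0592/2)(0.419) = +1.478 V.

+1.478 V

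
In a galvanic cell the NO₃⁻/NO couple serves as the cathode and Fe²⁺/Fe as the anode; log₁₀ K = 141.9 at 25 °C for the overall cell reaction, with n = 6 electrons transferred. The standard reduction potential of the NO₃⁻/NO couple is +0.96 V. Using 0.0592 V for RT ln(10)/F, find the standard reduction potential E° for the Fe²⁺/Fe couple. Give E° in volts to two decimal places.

-0.44 V

E°cell = (0.0592/n)·log K = (0.0592/6)(141.9) = +1.400 V.
Since NO₃⁻/NO is the cathode and Fe²⁺/Fe the anode, E°cell = E°(NO₃⁻/NO) − E°(Fe²⁺/Fe).
So E°(Fe²⁺/Fe) = E°(NO₃⁻/NO) − E°cell = (+0.96) − (+1.400) = -0.44 V.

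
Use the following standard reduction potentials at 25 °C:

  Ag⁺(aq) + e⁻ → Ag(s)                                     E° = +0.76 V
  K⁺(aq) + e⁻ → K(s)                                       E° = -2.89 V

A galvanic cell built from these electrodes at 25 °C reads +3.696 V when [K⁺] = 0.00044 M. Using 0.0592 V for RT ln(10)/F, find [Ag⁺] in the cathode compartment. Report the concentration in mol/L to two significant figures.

0.0026 M

Ag⁺/Ag is the cathode, K⁺/K the anode: E°cell = +3.65 V, n = 1.
Overall reaction: Ag⁺(aq) + K(s) → Ag(s) + K⁺(aq); Q = [K⁺]^1/[Ag⁺]^1.
From E = E° − (0.0592/n) log Q: log Q = (E° − E)·n/0.0592 = (+3.65 − (+3.696))·1/0.0592 = -0.7770.
So 1·log[Ag⁺] = 1·log(0.00044) − log Q = -3.3565 − (-0.7770) = -2.5795; [Ag⁺] = 10^(-2.5795) ≈ 0.0026 M.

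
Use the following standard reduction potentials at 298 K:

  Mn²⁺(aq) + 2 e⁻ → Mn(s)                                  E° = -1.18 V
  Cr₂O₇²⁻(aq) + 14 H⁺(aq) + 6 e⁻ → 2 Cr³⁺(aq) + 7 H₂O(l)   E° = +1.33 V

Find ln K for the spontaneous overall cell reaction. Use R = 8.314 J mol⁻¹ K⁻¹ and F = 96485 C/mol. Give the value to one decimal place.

Cathode: Cr₂O₇²⁻/Cr³⁺; anode: Mn²⁺/Mn. E°cell = (+1.33) − (-1.18) = +2.51 V, with n = 6.
ΔG° = −nFE° = −RT ln K, so ln K = nFE°/(RT) = (6)(96485)(+2.51) / ((8.314)(298)) = 586.487.

586.5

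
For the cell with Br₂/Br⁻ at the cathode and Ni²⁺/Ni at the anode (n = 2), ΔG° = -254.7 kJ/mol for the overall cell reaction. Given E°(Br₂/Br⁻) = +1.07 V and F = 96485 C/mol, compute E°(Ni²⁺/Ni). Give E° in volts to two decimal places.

E°cell = −ΔG°/(nF) = −(-254.7×10³)/((2)(96485)) = +1.320 V.
Since Br₂/Br⁻ is the cathode and Ni²⁺/Ni the anode, E°cell = E°(Br₂/Br⁻) − E°(Ni²⁺/Ni).
So E°(Ni²⁺/Ni) = E°(Br₂/Br⁻) − E°cell = (+1.07) − (+1.320) = -0.25 V.

-0.25 V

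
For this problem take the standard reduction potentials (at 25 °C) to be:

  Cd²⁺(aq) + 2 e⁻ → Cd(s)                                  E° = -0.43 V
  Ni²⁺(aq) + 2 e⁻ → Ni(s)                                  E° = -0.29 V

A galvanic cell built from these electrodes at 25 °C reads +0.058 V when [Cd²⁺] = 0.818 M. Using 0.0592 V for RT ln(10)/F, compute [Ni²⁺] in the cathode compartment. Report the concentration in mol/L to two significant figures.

Ni²⁺/Ni is the cathode, Cd²⁺/Cd the anode: E°cell = +0.14 V, n = 2.
Overall reaction: Ni²⁺(aq) + Cd(s) → Ni(s) + Cd²⁺(aq); Q = [Cd²⁺]^1/[Ni²⁺]^1.
From E = E° − (0.0592/n) log Q: log Q = (E° − E)·n/0.0592 = (+0.14 − (+0.058))·2/0.0592 = 2.7703.
So 1·log[Ni²⁺] = 1·log(0.818) − log Q = -0.0872 − (2.7703) = -2.8575; [Ni²⁺] = 10^(-2.8575) ≈ 0.0014 M.

0.0014 M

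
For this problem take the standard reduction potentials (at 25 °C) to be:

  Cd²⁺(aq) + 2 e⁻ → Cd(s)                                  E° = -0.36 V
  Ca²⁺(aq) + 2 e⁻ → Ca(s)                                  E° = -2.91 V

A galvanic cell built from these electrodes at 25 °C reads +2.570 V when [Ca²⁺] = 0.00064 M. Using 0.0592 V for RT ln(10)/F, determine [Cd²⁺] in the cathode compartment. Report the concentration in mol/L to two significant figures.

Cd²⁺/Cd is the cathode, Ca²⁺/Ca the anode: E°cell = +2.55 V, n = 2.
Overall reaction: Cd²⁺(aq) + Ca(s) → Cd(s) + Ca²⁺(aq); Q = [Ca²⁺]^1/[Cd²⁺]^1.
From E = E° − (0.0592/n) log Q: log Q = (E° − E)·n/0.0592 = (+2.55 − (+2.570))·2/0.0592 = -0.6757.
So 1·log[Cd²⁺] = 1·log(0.00064) − log Q = -3.1938 − (-0.6757) = -2.5181; [Cd²⁺] = 10^(-2.5181) ≈ 0.0030 M.

0.0030 M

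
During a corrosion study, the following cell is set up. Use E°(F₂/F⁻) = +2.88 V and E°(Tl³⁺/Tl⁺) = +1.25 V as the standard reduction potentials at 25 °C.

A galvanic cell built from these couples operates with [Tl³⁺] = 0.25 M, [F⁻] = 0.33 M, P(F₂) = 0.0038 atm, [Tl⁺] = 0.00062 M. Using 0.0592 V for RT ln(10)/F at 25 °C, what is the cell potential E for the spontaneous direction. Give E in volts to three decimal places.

F₂/F⁻ is the cathode (higher E°), Tl³⁺/Tl⁺ the anode: E°cell = +2.88 − (+1.25) = +1.63 V, n = 2.
Overall: F₂(g) + Tl⁺(aq) → 2 F⁻(aq) + Tl³⁺(aq)
Q = [F⁻]^2·[Tl³⁺] / (P(F₂)·[Tl⁺]); log Q = 4.063.
E = E° − (0.0592/n) log Q = +1.63 − (0.0592/2)(4.063) = +1.510 V.

+1.510 V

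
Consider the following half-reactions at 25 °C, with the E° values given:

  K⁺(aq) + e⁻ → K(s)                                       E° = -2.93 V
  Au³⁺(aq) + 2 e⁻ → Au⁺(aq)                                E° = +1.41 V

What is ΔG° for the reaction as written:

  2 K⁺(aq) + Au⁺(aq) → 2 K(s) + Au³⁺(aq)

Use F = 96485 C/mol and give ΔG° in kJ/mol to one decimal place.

As written, K⁺/K is reduced (cathode) and Au³⁺/Au⁺ is oxidised (anode), so E°cell = (-2.93) − (+1.41) = -4.34 V.
Balancing electrons gives n = 2.
ΔG° = −nFE° = −(2)(96485)(-4.34) = 837,490 J = +837.5 kJ/mol.

+837.5 kJ/mol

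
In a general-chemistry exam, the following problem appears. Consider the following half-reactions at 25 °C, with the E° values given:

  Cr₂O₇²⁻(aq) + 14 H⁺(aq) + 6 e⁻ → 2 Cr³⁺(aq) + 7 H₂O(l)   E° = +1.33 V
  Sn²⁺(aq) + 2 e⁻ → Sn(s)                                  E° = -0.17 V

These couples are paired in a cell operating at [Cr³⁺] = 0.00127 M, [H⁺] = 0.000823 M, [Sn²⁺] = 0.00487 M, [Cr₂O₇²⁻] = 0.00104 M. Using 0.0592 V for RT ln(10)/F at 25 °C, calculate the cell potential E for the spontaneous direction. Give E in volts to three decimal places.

Cr₂O₇²⁻/Cr³⁺ is the cathode (higher E°), Sn²⁺/Sn the anode: E°cell = +1.33 − (-0.17) = +1.50 V, n = 6.
Overall: Cr₂O₇²⁻(aq) + 14 H⁺(aq) + 3 Sn(s) → 2 Cr³⁺(aq) + 7 H₂O(l) + 3 Sn²⁺(aq)
Q = [Cr³⁺]^2·[Sn²⁺]^3 / ([Cr₂O₇²⁻]·[H⁺]^14); log Q = 33.438.
E = E° − (0.0592/n) log Q = +1.50 − (0.0592/6)(33.438) = +1.170 V.

+1.170 V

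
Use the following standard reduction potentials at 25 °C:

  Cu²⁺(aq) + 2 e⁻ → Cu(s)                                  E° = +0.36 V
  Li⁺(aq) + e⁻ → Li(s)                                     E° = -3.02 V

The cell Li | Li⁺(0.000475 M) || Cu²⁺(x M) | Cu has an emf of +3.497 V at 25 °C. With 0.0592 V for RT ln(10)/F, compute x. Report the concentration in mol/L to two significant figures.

Cu²⁺/Cu is the cathode, Li⁺/Li the anode: E°cell = +3.38 V, n = 2.
Overall reaction: Cu²⁺(aq) + 2 Li(s) → Cu(s) + 2 Li⁺(aq); Q = [Li⁺]^2/[Cu²⁺]^1.
From E = E° − (0.0592/n) log Q: log Q = (E° − E)·n/0.0592 = (+3.38 − (+3.497))·2/0.0592 = -3.9527.
So 1·log[Cu²⁺] = 2·log(0.000475) − log Q = -6.6466 − (-3.9527) = -2.6939; [Cu²⁺] = 10^(-2.6939) ≈ 0.0020 M.

0.0020 M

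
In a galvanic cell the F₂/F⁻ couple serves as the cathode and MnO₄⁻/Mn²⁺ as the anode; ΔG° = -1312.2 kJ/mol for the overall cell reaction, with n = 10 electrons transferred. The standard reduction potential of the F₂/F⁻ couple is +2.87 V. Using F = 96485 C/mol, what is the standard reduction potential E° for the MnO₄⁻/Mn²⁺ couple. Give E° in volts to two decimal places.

+1.51 V

E°cell = −ΔG°/(nF) = −(-1312.2×10³)/((10)(96485)) = +1.360 V.
Since F₂/F⁻ is the cathode and MnO₄⁻/Mn²⁺ the anode, E°cell = E°(F₂/F⁻) − E°(MnO₄⁻/Mn²⁺).
So E°(MnO₄⁻/Mn²⁺) = E°(F₂/F⁻) − E°cell = (+2.87) − (+1.360) = +1.51 V.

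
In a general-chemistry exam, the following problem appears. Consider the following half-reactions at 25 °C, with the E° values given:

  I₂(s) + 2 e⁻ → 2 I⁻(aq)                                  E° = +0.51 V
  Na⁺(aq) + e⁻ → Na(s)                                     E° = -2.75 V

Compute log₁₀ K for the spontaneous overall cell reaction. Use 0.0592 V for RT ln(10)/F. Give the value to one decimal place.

Cathode: I₂/I⁻; anode: Na⁺/Na. E°cell = +3.26 V, n = 2.
log K = nE°cell / 0.0592 = (2)(+3.26) / 0.0592 = 110.1.

110.1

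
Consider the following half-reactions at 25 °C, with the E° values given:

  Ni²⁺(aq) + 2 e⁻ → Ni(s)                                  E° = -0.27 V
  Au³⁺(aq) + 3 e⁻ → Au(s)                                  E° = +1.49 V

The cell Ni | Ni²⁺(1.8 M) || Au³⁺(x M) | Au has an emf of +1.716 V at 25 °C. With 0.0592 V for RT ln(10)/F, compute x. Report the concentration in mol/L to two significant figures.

Au³⁺/Au is the cathode, Ni²⁺/Ni the anode: E°cell = +1.76 V, n = 6.
Overall reaction: 2 Au³⁺(aq) + 3 Ni(s) → 2 Au(s) + 3 Ni²⁺(aq); Q = [Ni²⁺]^3/[Au³⁺]^2.
From E = E° − (0.0592/n) log Q: log Q = (E° − E)·n/0.0592 = (+1.76 − (+1.716))·6/0.0592 = 4.4595.
So 2·log[Au³⁺] = 3·log(1.8) − log Q = 0.7658 − (4.4595) = -3.6937; log[Au³⁺] = -3.6937 / 2 = -1.8469; [Au³⁺] = 10^(-1.8469) ≈ 0.014 M.

0.014 M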